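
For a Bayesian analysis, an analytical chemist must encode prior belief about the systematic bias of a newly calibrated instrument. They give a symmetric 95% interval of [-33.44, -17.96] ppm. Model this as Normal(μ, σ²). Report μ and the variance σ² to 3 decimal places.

μ = -25.700, σ² = 15.595

A symmetric 95% interval runs μ ± z·σ with z = 1.96.
Half-width = 7.74, so σ = 7.74/1.96 = 3.9491 and σ² = 15.595.
μ is the interval midpoint, -25.700.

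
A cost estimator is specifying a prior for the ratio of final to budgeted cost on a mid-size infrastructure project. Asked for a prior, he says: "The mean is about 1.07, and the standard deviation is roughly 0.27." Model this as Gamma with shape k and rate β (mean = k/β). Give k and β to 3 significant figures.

For Gamma(k, rate β): mean = k/β, variance = k/β², so CV = 1/√k.
CV = SD/mean = 0.27/1.07 = 0.2523, hence k = 1/CV² = 15.7.
Then β = k/mean = 15.7/1.07 = 14.7.

k ≈ 15.7, β ≈ 14.7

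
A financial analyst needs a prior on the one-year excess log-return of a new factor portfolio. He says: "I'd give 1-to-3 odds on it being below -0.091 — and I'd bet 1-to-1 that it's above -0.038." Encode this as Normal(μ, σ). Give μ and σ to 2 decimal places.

μ = -0.04, σ = 0.08

The p-quantile of Normal(μ,σ) is μ + z_p·σ, with z_{0.25} = -0.6745 and z_{0.5} = 0.
Eliminate σ: μ = (z₂·x₁ − z₁·x₂)/(z₂ − z₁) = (0·-0.091 − (-0.6745)·-0.038)/0.6745 = -0.04.
Then σ = (x₂ − x₁)/(z₂ − z₁) = (-0.038 − -0.091)/0.6745 = 0.08.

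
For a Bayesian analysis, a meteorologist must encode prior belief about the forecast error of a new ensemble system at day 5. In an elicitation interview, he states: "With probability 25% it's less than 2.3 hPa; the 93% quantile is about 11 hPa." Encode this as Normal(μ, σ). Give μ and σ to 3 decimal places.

The p-quantile of Normal(μ,σ) is μ + z_p·σ, with z_{0.25} = -0.6745 and z_{0.93} = 1.476.
Eliminate σ: μ = (z₂·x₁ − z₁·x₂)/(z₂ − z₁) = (1.476·2.3 − (-0.6745)·11)/2.15 = 5.029.
Then σ = (x₂ − x₁)/(z₂ − z₁) = (11 − 2.3)/2.15 = 4.046.

μ = 5.029, σ = 4.046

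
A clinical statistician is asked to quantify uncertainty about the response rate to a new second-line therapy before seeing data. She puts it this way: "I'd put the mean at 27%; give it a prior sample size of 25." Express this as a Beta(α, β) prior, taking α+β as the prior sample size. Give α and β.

Under the effective-sample-size interpretation, Beta(α, β) has prior mean α/(α+β) and prior sample size α+β.
So α+β = 25 and α/(α+β) = 0.27, giving α = 0.27·25 = 6.75 and β = 25 − 6.75 = 18.25.

α = 6.75, β = 18.25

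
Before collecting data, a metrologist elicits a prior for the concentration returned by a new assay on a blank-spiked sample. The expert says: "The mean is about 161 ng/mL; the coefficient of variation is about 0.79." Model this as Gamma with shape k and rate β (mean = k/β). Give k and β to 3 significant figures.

k ≈ 1.6, β ≈ 0.00995

For Gamma(k, rate β): mean = k/β, variance = k/β², so CV = 1/√k.
CV = 0.79, hence k = 1/CV² = 1.6.
Then β = k/mean = 1.6/161 = 0.00995.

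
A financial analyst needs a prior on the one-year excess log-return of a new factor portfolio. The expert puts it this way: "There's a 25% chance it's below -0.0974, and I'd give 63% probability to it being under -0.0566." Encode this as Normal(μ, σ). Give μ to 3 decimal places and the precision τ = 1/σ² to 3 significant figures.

For Normal(μ,σ), the p-quantile is μ + z_p·σ. Here z_{0.25} = -0.6745, z_{0.63} = 0.3319.
So -0.0974 = μ − 0.6745σ and -0.0566 = μ + 0.3319σ.
Subtracting: σ = (-0.0566 − -0.0974)/(0.3319 − (-0.6745)) = 0.041.
Then μ = -0.0974 − (-0.6745)·0.041 = -0.070.
Precision τ = 1/σ² = 1/0.04054² = 608.

μ = -0.070, τ = 608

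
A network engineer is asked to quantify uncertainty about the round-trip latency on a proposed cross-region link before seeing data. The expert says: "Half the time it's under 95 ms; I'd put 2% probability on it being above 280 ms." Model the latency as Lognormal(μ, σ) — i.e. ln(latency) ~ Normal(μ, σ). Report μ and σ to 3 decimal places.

If T ~ Lognormal(μ,σ) then ln T ~ Normal(μ,σ), so the p-quantile of ln T is μ + z_p·σ.
ln(95) = 4.554 and ln(280) = 5.635; z_{0.5} = 0, z_{0.98} = 2.054.
σ = (5.635 − 4.554)/(2.054 − (0)) = 0.526.
μ = 4.554 − (0)·0.526 = 4.554.

μ ≈ 4.554, σ ≈ 0.526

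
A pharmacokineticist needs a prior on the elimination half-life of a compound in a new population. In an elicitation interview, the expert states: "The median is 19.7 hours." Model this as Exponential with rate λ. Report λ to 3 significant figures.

λ ≈ 0.0352

Exponential median = ln 2 / λ, so λ = ln 2 / 19.7 = 0.0352.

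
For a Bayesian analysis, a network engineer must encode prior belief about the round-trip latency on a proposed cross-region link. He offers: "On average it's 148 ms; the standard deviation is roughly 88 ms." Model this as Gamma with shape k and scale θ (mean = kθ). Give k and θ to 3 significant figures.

For Gamma(k, scale θ): mean = kθ, variance = kθ², so CV = 1/√k.
CV = SD/mean = 88/148 = 0.5946, hence k = 1/CV² = 2.83.
Then θ = mean/k = 148/2.83 = 52.3.

k ≈ 2.83, θ ≈ 52.3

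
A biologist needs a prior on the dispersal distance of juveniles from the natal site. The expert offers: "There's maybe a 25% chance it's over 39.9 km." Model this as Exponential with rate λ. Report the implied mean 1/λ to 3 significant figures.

P(T > 39.9) = e^(−λ·39.9) = 0.25, so λ = −ln(0.25)/39.9 = 0.0347.
Mean = 1/λ = 28.8 km.

mean ≈ 28.8 km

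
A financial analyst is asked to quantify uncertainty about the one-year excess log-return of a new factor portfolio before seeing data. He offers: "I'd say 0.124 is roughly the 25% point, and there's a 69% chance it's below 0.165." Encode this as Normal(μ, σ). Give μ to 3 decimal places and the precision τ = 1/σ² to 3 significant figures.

μ = 0.148, τ = 815

The p-quantile of Normal(μ,σ) is μ + z_p·σ, with z_{0.25} = -0.6745 and z_{0.69} = 0.4959.
Eliminate σ: μ = (z₂·x₁ − z₁·x₂)/(z₂ − z₁) = (0.4959·0.124 − (-0.6745)·0.165)/1.17 = 0.148.
Then σ = (x₂ − x₁)/(z₂ − z₁) = (0.165 − 0.124)/1.17 = 0.035.
Precision τ = 1/σ² = 1/0.03503² = 815.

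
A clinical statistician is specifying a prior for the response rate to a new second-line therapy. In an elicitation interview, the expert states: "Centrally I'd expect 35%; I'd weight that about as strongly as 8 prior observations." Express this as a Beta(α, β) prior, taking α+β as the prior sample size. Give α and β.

α = 2.8, β = 5.2

Under the effective-sample-size interpretation, Beta(α, β) has prior mean α/(α+β) and prior sample size α+β.
So α+β = 8 and α/(α+β) = 0.35, giving α = 0.35·8 = 2.8 and β = 8 − 2.8 = 5.2.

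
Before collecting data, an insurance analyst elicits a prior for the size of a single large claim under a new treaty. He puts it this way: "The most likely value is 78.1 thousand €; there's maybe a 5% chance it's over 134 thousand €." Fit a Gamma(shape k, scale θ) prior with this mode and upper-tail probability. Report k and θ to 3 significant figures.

k ≈ 10.6, θ ≈ 8.15

Gamma(k,θ) with k>1 has mode (k−1)θ, so θ = 78.1/(k−1).
Need P(X < 134) = 0.95 with θ tied to k this way. Start at k = 2, θ = 78.1: P(X<134) ≈ 0.512.
Too low — raise k to concentrate. Iterating converges to k ≈ 10.6.
Then θ = 78.1/(10.6−1) ≈ 8.15.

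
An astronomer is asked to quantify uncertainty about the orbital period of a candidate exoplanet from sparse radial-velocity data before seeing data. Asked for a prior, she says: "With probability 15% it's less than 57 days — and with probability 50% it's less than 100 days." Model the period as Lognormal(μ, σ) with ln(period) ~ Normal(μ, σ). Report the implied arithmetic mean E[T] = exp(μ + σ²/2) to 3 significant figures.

If T ~ Lognormal(μ,σ) then ln T ~ Normal(μ,σ), so the p-quantile of ln T is μ + z_p·σ.
ln(57) = 4.043 and ln(100) = 4.605; z_{0.15} = -1.036, z_{0.5} = 0.
σ = (4.605 − 4.043)/(0 − (-1.036)) = 0.542.
μ = 4.043 − (-1.036)·0.542 = 4.605.
E[T] = exp(μ + σ²/2) = exp(4.605 + 0.1471) = 116 days.

E[T] ≈ 116 days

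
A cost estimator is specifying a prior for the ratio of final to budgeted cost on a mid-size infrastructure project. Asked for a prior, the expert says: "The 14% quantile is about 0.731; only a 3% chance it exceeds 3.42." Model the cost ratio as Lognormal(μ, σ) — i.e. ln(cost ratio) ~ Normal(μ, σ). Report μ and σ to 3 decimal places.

μ ≈ 0.250, σ ≈ 0.521

If T ~ Lognormal(μ,σ) then ln T ~ Normal(μ,σ), so the p-quantile of ln T is μ + z_p·σ.
ln(0.731) = -0.3133 and ln(3.42) = 1.23; z_{0.14} = -1.08, z_{0.97} = 1.881.
σ = (1.23 − -0.3133)/(1.881 − (-1.08)) = 0.521.
μ = -0.3133 − (-1.08)·0.521 = 0.250.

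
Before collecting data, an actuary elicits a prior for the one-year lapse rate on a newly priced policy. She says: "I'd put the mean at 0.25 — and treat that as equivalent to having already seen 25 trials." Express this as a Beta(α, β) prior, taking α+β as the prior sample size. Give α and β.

α = 6.25, β = 18.75

Under the effective-sample-size interpretation, Beta(α, β) has prior mean α/(α+β) and prior sample size α+β.
So α+β = 25 and α/(α+β) = 0.25, giving α = 0.25·25 = 6.25 and β = 25 − 6.25 = 18.75.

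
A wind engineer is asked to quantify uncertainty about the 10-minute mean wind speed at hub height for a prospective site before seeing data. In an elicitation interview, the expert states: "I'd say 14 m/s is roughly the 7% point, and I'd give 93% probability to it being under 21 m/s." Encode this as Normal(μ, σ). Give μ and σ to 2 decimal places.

μ = 17.50, σ = 2.37

For Normal(μ,σ), the p-quantile is μ + z_p·σ. Here z_{0.07} = -1.476, z_{0.93} = 1.476.
So 14 = μ − 1.476σ and 21 = μ + 1.476σ.
Subtracting: σ = (21 − 14)/(1.476 − (-1.476)) = 2.37.
Then μ = 14 − (-1.476)·2.37 = 17.50.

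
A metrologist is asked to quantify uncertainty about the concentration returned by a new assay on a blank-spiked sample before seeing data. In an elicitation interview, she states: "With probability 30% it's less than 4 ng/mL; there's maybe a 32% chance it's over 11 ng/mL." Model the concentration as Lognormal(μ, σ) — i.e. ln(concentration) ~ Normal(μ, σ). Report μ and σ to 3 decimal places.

μ ≈ 1.921, σ ≈ 1.020

If T ~ Lognormal(μ,σ) then ln T ~ Normal(μ,σ), so the p-quantile of ln T is μ + z_p·σ.
ln(4) = 1.386 and ln(11) = 2.398; z_{0.3} = -0.5244, z_{0.68} = 0.4677.
σ = (2.398 − 1.386)/(0.4677 − (-0.5244)) = 1.020.
μ = 1.386 − (-0.5244)·1.020 = 1.921.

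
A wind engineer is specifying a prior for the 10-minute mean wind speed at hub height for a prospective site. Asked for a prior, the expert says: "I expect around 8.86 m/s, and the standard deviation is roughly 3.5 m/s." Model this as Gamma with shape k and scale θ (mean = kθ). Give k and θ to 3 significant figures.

k ≈ 6.41, θ ≈ 1.38

For Gamma(k, scale θ): mean = kθ, variance = kθ², so CV = 1/√k.
CV = SD/mean = 3.5/8.86 = 0.395, hence k = 1/CV² = 6.41.
Then θ = mean/k = 8.86/6.41 = 1.38.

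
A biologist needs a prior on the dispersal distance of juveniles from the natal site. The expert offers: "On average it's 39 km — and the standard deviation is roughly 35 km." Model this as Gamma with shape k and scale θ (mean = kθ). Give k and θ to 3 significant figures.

For Gamma(k, scale θ): mean = kθ, variance = kθ², so CV = 1/√k.
CV = SD/mean = 35/39 = 0.8974, hence k = 1/CV² = 1.24.
Then θ = mean/k = 39/1.24 = 31.4.

k ≈ 1.24, θ ≈ 31.4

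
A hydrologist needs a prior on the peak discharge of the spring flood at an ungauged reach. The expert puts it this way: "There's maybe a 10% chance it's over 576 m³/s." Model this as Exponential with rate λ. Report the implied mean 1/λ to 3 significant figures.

mean ≈ 250 m³/s

P(T > 576.0) = e^(−λ·576.0) = 0.1, so λ = −ln(0.1)/576.0 = 0.004.
Mean = 1/λ = 250 m³/s.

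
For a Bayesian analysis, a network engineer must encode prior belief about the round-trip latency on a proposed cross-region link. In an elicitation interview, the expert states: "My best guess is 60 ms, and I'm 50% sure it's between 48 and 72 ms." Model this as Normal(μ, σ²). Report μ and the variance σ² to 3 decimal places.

μ = 60.000, σ² = 316.528

A symmetric 50% interval runs μ ± z·σ with z = 0.6745.
Half-width = 12, so σ = 12/0.6745 = 17.7912 and σ² = 316.528.
μ is the stated best guess, 60.000.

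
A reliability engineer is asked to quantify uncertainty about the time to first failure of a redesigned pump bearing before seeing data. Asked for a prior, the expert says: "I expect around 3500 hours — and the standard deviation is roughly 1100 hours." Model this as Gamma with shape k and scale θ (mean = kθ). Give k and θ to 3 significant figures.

k ≈ 10.1, θ ≈ 346

For Gamma(k, scale θ): mean = kθ, variance = kθ², so CV = 1/√k.
CV = SD/mean = 1100/3500 = 0.3143, hence k = 1/CV² = 10.1.
Then θ = mean/k = 3500/10.1 = 346.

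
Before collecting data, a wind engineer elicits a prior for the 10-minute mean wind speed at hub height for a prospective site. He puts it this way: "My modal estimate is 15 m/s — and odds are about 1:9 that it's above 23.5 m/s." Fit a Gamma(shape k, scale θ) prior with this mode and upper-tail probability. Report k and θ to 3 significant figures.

Gamma(k,θ) with k>1 has mode (k−1)θ, so θ = 15/(k−1).
Need P(X < 23.5) = 0.9 with θ tied to k this way. Start at k = 2, θ = 15: P(X<23.5) ≈ 0.464.
Too low — raise k to concentrate. Iterating converges to k ≈ 10.3.
Then θ = 15/(10.3−1) ≈ 1.61.

k ≈ 10.3, θ ≈ 1.61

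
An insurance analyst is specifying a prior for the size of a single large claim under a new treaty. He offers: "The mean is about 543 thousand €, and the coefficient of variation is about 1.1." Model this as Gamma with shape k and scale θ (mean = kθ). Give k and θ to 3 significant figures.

For Gamma(k, scale θ): mean = kθ, variance = kθ², so CV = 1/√k.
CV = 1.1, hence k = 1/CV² = 0.826.
Then θ = mean/k = 543/0.826 = 657.

k ≈ 0.826, θ ≈ 657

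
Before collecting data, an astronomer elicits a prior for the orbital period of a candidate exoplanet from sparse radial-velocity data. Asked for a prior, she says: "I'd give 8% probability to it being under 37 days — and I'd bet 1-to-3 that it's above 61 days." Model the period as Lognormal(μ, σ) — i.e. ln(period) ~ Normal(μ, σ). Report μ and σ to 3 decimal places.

μ ≈ 3.949, σ ≈ 0.240

If T ~ Lognormal(μ,σ) then ln T ~ Normal(μ,σ), so the p-quantile of ln T is μ + z_p·σ.
ln(37) = 3.611 and ln(61) = 4.111; z_{0.08} = -1.405, z_{0.75} = 0.6745.
σ = (4.111 − 3.611)/(0.6745 − (-1.405)) = 0.240.
μ = 3.611 − (-1.405)·0.240 = 3.949.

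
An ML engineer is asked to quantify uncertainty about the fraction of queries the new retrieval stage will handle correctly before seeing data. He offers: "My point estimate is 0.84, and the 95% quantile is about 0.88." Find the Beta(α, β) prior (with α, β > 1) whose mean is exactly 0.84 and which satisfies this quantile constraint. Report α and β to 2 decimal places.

With mean 0.84 fixed, write α = 0.84s, β = 0.16s where s = α+β.
Need P(θ < 0.88) = 0.95 under Beta(0.84s, 0.16s). Normal approximation: (q−m)/√(m(1−m)/s) ≈ z_{0.95} = 1.64, so s ≈ 0.84·0.16·(1.64)²/(0.88−0.84)² = 227.3.
At s = 227.3: P(θ<0.88) ≈ 0.959. Adjusting to match 0.95 gives s ≈ 205.60.
So α = 0.84·205.60 ≈ 172.71, β = 0.16·205.60 ≈ 32.90.

α ≈ 172.71, β ≈ 32.90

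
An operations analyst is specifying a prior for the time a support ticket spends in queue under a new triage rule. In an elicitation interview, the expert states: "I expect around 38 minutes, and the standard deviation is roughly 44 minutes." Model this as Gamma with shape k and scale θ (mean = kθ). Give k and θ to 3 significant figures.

For Gamma(k, scale θ): mean = kθ, variance = kθ², so CV = 1/√k.
CV = SD/mean = 44/38 = 1.158, hence k = 1/CV² = 0.746.
Then θ = mean/k = 38/0.746 = 50.9.

k ≈ 0.746, θ ≈ 50.9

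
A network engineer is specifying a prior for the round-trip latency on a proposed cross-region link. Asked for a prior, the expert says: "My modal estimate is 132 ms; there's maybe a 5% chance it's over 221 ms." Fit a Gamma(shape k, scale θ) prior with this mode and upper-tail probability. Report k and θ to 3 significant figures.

Gamma(k,θ) with k>1 has mode (k−1)θ, so θ = 132/(k−1).
Need P(X < 221) = 0.95 with θ tied to k this way. Start at k = 2, θ = 132: P(X<221) ≈ 0.499.
Too low — raise k to concentrate. Iterating converges to k ≈ 11.5.
Then θ = 132/(11.5−1) ≈ 12.6.

k ≈ 11.5, θ ≈ 12.6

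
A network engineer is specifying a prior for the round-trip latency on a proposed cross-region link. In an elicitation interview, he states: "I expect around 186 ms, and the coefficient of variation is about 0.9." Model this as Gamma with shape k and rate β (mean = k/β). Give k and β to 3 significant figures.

k ≈ 1.23, β ≈ 0.00664

For Gamma(k, rate β): mean = k/β, variance = k/β², so CV = 1/√k.
CV = 0.9, hence k = 1/CV² = 1.23.
Then β = k/mean = 1.23/186 = 0.00664.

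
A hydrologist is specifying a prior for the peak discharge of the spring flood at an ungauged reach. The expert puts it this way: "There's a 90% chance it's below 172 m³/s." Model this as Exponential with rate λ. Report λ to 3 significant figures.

P(T < 172.0) = 1 − e^(−λ·172.0) = 0.9, so λ = −ln(1−0.9)/172.0 = −ln(0.1)/172.0 = 0.0134.

λ ≈ 0.0134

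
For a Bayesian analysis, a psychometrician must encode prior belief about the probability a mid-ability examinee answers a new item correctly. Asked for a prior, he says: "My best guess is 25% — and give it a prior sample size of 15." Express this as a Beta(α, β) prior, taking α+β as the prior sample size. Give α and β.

α = 3.75, β = 11.25

Under the effective-sample-size interpretation, Beta(α, β) has prior mean α/(α+β) and prior sample size α+β.
So α+β = 15 and α/(α+β) = 0.25, giving α = 0.25·15 = 3.75 and β = 15 − 3.75 = 11.25.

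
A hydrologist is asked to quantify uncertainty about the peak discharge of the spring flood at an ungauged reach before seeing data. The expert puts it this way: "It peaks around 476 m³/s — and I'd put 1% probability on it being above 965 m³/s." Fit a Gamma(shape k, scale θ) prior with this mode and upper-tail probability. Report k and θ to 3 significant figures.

k ≈ 10.8, θ ≈ 48.5

Gamma(k,θ) with k>1 has mode (k−1)θ, so θ = 476/(k−1).
Need P(X < 965) = 0.99 with θ tied to k this way. Start at k = 2, θ = 476: P(X<965) ≈ 0.601.
Too low — raise k to concentrate. Iterating converges to k ≈ 10.8.
Then θ = 476/(10.8−1) ≈ 48.5.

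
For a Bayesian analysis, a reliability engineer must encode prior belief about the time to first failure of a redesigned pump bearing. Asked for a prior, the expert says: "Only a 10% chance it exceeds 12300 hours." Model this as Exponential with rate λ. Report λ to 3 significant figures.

P(T > 12300.0) = e^(−λ·12300.0) = 0.1, so λ = −ln(0.1)/12300.0 = 0.000187.

λ ≈ 0.000187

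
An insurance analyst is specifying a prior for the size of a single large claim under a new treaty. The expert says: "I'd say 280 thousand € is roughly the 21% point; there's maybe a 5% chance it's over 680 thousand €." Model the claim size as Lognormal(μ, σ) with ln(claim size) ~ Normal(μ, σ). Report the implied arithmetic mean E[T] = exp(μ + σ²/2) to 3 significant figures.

E[T] ≈ 400 thousand €

If T ~ Lognormal(μ,σ) then ln T ~ Normal(μ,σ), so the p-quantile of ln T is μ + z_p·σ.
ln(280) = 5.635 and ln(680) = 6.522; z_{0.21} = -0.8064, z_{0.95} = 1.645.
σ = (6.522 − 5.635)/(1.645 − (-0.8064)) = 0.362.
μ = 5.635 − (-0.8064)·0.362 = 5.927.
E[T] = exp(μ + σ²/2) = exp(5.927 + 0.0655) = 400 thousand €.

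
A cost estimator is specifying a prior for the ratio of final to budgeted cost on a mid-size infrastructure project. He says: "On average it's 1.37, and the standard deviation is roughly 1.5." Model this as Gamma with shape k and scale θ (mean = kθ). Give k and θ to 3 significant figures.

For Gamma(k, scale θ): mean = kθ, variance = kθ², so CV = 1/√k.
CV = SD/mean = 1.5/1.37 = 1.095, hence k = 1/CV² = 0.834.
Then θ = mean/k = 1.37/0.834 = 1.64.

k ≈ 0.834, θ ≈ 1.64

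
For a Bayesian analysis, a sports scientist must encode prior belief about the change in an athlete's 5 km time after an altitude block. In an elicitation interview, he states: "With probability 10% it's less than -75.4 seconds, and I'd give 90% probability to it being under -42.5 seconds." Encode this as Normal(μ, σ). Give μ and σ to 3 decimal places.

μ = -58.950, σ = 12.836

The p-quantile of Normal(μ,σ) is μ + z_p·σ, with z_{0.1} = -1.282 and z_{0.9} = 1.282.
Eliminate σ: μ = (z₂·x₁ − z₁·x₂)/(z₂ − z₁) = (1.282·-75.4 − (-1.282)·-42.5)/2.563 = -58.950.
Then σ = (x₂ − x₁)/(z₂ − z₁) = (-42.5 − -75.4)/2.563 = 12.836.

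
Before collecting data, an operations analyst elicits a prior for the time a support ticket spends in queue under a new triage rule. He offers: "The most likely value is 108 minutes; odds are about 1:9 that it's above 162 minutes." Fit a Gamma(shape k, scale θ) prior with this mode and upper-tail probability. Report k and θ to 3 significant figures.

k ≈ 12.3, θ ≈ 9.55

Gamma(k,θ) with k>1 has mode (k−1)θ, so θ = 108/(k−1).
Need P(X < 162) = 0.9 with θ tied to k this way. Start at k = 2, θ = 108: P(X<162) ≈ 0.442.
Too low — raise k to concentrate. Iterating converges to k ≈ 12.3.
Then θ = 108/(12.3−1) ≈ 9.55.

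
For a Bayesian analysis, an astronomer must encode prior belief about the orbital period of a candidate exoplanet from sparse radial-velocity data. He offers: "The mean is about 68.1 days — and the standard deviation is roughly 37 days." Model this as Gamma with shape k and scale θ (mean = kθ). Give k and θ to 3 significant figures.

For Gamma(k, scale θ): mean = kθ, variance = kθ², so CV = 1/√k.
CV = SD/mean = 37/68.1 = 0.5433, hence k = 1/CV² = 3.39.
Then θ = mean/k = 68.1/3.39 = 20.1.

k ≈ 3.39, θ ≈ 20.1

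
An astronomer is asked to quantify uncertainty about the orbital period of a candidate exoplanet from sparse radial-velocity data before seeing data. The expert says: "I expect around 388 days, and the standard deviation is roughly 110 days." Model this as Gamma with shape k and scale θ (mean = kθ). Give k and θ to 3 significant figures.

k ≈ 12.4, θ ≈ 31.2

For Gamma(k, scale θ): mean = kθ, variance = kθ², so CV = 1/√k.
CV = SD/mean = 110/388 = 0.2835, hence k = 1/CV² = 12.4.
Then θ = mean/k = 388/12.4 = 31.2.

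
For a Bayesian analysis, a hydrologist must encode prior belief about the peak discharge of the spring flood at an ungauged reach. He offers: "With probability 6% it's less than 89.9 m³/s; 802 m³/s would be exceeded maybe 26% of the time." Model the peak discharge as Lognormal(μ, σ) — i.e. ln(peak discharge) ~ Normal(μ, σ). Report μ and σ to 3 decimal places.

μ ≈ 6.047, σ ≈ 0.996

If T ~ Lognormal(μ,σ) then ln T ~ Normal(μ,σ), so the p-quantile of ln T is μ + z_p·σ.
ln(89.9) = 4.499 and ln(802) = 6.687; z_{0.06} = -1.555, z_{0.74} = 0.6433.
σ = (6.687 − 4.499)/(0.6433 − (-1.555)) = 0.996.
μ = 4.499 − (-1.555)·0.996 = 6.047.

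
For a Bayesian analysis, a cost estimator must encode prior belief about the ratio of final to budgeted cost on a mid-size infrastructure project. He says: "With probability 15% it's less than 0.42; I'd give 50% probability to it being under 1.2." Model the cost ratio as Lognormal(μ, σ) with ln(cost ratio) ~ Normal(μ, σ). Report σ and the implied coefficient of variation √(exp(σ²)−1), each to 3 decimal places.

If T ~ Lognormal(μ,σ) then ln T ~ Normal(μ,σ), so the p-quantile of ln T is μ + z_p·σ.
ln(0.42) = -0.8675 and ln(1.2) = 0.1823; z_{0.15} = -1.036, z_{0.5} = 0.
σ = (0.1823 − -0.8675)/(0 − (-1.036)) = 1.013.
μ = -0.8675 − (-1.036)·1.013 = 0.182.
CV = √(exp(σ²)−1) = √(exp(1.0260)−1) = 1.338.

σ ≈ 1.013, CV ≈ 1.338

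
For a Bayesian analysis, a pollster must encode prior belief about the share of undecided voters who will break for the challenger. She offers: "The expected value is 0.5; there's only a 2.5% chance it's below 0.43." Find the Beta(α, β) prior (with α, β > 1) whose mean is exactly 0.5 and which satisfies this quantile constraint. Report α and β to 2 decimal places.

α ≈ 97.28, β ≈ 97.28

With mean 0.5 fixed, write α = 0.5s, β = 0.5s where s = α+β.
Need P(θ < 0.43) = 0.025 under Beta(0.5s, 0.5s). Normal approximation: (q−m)/√(m(1−m)/s) ≈ z_{0.025} = -1.96, so s ≈ 0.5·0.5·(-1.96)²/(0.43−0.5)² = 196.0.
At s = 196.0: P(θ<0.43) ≈ 0.025. Adjusting to match 0.025 gives s ≈ 194.56.
So α = 0.5·194.56 ≈ 97.28, β = 0.5·194.56 ≈ 97.28.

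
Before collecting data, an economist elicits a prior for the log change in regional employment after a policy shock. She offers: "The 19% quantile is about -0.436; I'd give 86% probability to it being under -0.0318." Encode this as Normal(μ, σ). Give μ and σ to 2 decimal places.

The p-quantile of Normal(μ,σ) is μ + z_p·σ, with z_{0.19} = -0.8779 and z_{0.86} = 1.08.
Eliminate σ: μ = (z₂·x₁ − z₁·x₂)/(z₂ − z₁) = (1.08·-0.436 − (-0.8779)·-0.0318)/1.958 = -0.25.
Then σ = (x₂ − x₁)/(z₂ − z₁) = (-0.0318 − -0.436)/1.958 = 0.21.

μ = -0.25, σ = 0.21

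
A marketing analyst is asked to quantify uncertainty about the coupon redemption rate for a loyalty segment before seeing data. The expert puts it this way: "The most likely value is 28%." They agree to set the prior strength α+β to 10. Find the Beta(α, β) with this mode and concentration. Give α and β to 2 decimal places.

α = 3.24, β = 6.76

For α,β > 1 the Beta mode is (α−1)/(α+β−2). With α+β = 10, the mode is (α−1)/8.
Set (α−1)/8 = 0.28 → α = 1 + 0.28·8 = 3.24.
β = 10 − α = 6.76.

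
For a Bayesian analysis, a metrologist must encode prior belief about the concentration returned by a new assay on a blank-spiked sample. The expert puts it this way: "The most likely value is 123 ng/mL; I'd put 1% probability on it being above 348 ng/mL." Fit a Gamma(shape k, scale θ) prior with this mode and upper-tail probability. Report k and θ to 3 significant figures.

k ≈ 5.22, θ ≈ 29.1

Gamma(k,θ) with k>1 has mode (k−1)θ, so θ = 123/(k−1).
Need P(X < 348) = 0.99 with θ tied to k this way. Start at k = 2, θ = 123: P(X<348) ≈ 0.774.
Too low — raise k to concentrate. Iterating converges to k ≈ 5.22.
Then θ = 123/(5.22−1) ≈ 29.1.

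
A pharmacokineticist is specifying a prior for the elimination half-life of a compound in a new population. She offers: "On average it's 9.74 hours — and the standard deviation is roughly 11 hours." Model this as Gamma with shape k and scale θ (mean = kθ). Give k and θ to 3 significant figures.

k ≈ 0.784, θ ≈ 12.4

For Gamma(k, scale θ): mean = kθ, variance = kθ², so CV = 1/√k.
CV = SD/mean = 11/9.74 = 1.129, hence k = 1/CV² = 0.784.
Then θ = mean/k = 9.74/0.784 = 12.4.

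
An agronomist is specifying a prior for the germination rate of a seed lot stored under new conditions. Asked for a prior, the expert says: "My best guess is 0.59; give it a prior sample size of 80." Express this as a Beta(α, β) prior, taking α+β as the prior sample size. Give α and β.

α = 47.2, β = 32.8

Under the effective-sample-size interpretation, Beta(α, β) has prior mean α/(α+β) and prior sample size α+β.
So α+β = 80 and α/(α+β) = 0.59, giving α = 0.59·80 = 47.2 and β = 80 − 47.2 = 32.8.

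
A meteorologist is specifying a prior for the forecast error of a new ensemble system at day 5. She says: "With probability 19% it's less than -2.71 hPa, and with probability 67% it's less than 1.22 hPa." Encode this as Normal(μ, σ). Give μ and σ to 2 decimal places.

μ = -0.09, σ = 2.98

The p-quantile of Normal(μ,σ) is μ + z_p·σ, with z_{0.19} = -0.8779 and z_{0.67} = 0.4399.
Eliminate σ: μ = (z₂·x₁ − z₁·x₂)/(z₂ − z₁) = (0.4399·-2.71 − (-0.8779)·1.22)/1.318 = -0.09.
Then σ = (x₂ − x₁)/(z₂ − z₁) = (1.22 − -2.71)/1.318 = 2.98.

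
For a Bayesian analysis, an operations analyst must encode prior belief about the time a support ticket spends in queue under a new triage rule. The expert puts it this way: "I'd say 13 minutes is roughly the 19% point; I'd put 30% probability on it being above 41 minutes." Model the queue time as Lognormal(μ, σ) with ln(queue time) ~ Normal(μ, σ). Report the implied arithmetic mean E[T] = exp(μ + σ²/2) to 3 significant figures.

E[T] ≈ 37.3 minutes

If T ~ Lognormal(μ,σ) then ln T ~ Normal(μ,σ), so the p-quantile of ln T is μ + z_p·σ.
ln(13) = 2.565 and ln(41) = 3.714; z_{0.19} = -0.8779, z_{0.7} = 0.5244.
σ = (3.714 − 2.565)/(0.5244 − (-0.8779)) = 0.819.
μ = 2.565 − (-0.8779)·0.819 = 3.284.
E[T] = exp(μ + σ²/2) = exp(3.284 + 0.3355) = 37.3 minutes.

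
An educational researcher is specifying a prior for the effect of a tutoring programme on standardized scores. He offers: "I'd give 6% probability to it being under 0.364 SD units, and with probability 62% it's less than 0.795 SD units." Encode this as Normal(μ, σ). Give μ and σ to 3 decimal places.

μ = 0.724, σ = 0.232

For Normal(μ,σ), the p-quantile is μ + z_p·σ. Here z_{0.06} = -1.555, z_{0.62} = 0.3055.
So 0.364 = μ − 1.555σ and 0.795 = μ + 0.3055σ.
Subtracting: σ = (0.795 − 0.364)/(0.3055 − (-1.555)) = 0.232.
Then μ = 0.364 − (-1.555)·0.232 = 0.724.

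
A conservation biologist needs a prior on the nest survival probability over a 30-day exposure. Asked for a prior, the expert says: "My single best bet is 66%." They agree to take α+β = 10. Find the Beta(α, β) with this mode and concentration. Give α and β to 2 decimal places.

For α,β > 1 the Beta mode is (α−1)/(α+β−2). With α+β = 10, the mode is (α−1)/8.
Set (α−1)/8 = 0.66 → α = 1 + 0.66·8 = 6.28.
β = 10 − α = 3.72.

α = 6.28, β = 3.72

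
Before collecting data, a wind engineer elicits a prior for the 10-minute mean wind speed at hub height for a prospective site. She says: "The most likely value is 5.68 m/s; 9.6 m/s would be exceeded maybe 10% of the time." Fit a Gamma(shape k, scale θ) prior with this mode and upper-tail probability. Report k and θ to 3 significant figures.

k ≈ 7.87, θ ≈ 0.827

Gamma(k,θ) with k>1 has mode (k−1)θ, so θ = 5.68/(k−1).
Need P(X < 9.6) = 0.9 with θ tied to k this way. Start at k = 2, θ = 5.68: P(X<9.6) ≈ 0.504.
Too low — raise k to concentrate. Iterating converges to k ≈ 7.87.
Then θ = 5.68/(7.87−1) ≈ 0.827.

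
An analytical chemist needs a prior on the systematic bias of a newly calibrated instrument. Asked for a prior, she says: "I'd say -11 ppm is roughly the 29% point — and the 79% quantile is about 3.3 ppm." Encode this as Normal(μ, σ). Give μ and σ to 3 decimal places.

For Normal(μ,σ), the p-quantile is μ + z_p·σ. Here z_{0.29} = -0.5534, z_{0.79} = 0.8064.
So -11 = μ − 0.5534σ and 3.3 = μ + 0.8064σ.
Subtracting: σ = (3.3 − -11)/(0.8064 − (-0.5534)) = 10.516.
Then μ = -11 − (-0.5534)·10.516 = -5.180.

μ = -5.180, σ = 10.516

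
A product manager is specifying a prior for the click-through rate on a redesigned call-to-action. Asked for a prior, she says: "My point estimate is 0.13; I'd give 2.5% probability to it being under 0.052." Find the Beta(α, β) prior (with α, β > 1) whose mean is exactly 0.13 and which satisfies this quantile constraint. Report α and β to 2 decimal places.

α ≈ 6.34, β ≈ 42.40

With mean 0.13 fixed, write α = 0.13s, β = 0.87s where s = α+β.
Need P(θ < 0.052) = 0.025 under Beta(0.13s, 0.87s). Normal approximation: (q−m)/√(m(1−m)/s) ≈ z_{0.025} = -1.96, so s ≈ 0.13·0.87·(-1.96)²/(0.052−0.13)² = 71.4.
At s = 71.4: P(θ<0.052) ≈ 0.008. Adjusting to match 0.025 gives s ≈ 48.74.
So α = 0.13·48.74 ≈ 6.34, β = 0.87·48.74 ≈ 42.40.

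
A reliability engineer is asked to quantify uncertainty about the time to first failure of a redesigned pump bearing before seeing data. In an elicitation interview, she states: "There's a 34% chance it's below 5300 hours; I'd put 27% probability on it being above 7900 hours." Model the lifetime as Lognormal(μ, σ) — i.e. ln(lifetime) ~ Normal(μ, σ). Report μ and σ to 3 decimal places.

If T ~ Lognormal(μ,σ) then ln T ~ Normal(μ,σ), so the p-quantile of ln T is μ + z_p·σ.
ln(5300) = 8.575 and ln(7900) = 8.975; z_{0.34} = -0.4125, z_{0.73} = 0.6128.
σ = (8.975 − 8.575)/(0.6128 − (-0.4125)) = 0.389.
μ = 8.575 − (-0.4125)·0.389 = 8.736.

μ ≈ 8.736, σ ≈ 0.389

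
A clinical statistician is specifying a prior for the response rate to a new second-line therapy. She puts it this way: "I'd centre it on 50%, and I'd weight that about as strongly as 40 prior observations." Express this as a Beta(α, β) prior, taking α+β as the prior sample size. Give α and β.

α = 20, β = 20

Under the effective-sample-size interpretation, Beta(α, β) has prior mean α/(α+β) and prior sample size α+β.
So α+β = 40 and α/(α+β) = 0.5, giving α = 0.5·40 = 20 and β = 40 − 20 = 20.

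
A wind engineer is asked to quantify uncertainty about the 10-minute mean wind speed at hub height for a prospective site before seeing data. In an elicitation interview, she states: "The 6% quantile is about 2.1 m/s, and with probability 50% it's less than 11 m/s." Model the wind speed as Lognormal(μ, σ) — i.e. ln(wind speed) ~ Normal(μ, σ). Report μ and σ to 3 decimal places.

If T ~ Lognormal(μ,σ) then ln T ~ Normal(μ,σ), so the p-quantile of ln T is μ + z_p·σ.
ln(2.1) = 0.7419 and ln(11) = 2.398; z_{0.06} = -1.555, z_{0.5} = 0.
σ = (2.398 − 0.7419)/(0 − (-1.555)) = 1.065.
μ = 0.7419 − (-1.555)·1.065 = 2.398.

μ ≈ 2.398, σ ≈ 1.065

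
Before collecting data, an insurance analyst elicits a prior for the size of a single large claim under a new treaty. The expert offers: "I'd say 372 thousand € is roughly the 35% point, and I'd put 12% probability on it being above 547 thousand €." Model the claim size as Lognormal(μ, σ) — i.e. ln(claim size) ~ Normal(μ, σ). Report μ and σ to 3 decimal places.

μ ≈ 6.014, σ ≈ 0.247

If T ~ Lognormal(μ,σ) then ln T ~ Normal(μ,σ), so the p-quantile of ln T is μ + z_p·σ.
ln(372) = 5.919 and ln(547) = 6.304; z_{0.35} = -0.3853, z_{0.88} = 1.175.
σ = (6.304 − 5.919)/(1.175 − (-0.3853)) = 0.247.
μ = 5.919 − (-0.3853)·0.247 = 6.014.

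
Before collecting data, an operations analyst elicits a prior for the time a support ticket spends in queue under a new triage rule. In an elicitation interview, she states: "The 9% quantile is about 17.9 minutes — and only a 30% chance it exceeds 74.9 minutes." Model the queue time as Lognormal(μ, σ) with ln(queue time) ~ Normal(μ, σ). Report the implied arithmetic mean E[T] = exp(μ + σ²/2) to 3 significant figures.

E[T] ≈ 67.2 minutes

If T ~ Lognormal(μ,σ) then ln T ~ Normal(μ,σ), so the p-quantile of ln T is μ + z_p·σ.
ln(17.9) = 2.885 and ln(74.9) = 4.316; z_{0.09} = -1.341, z_{0.7} = 0.5244.
σ = (4.316 − 2.885)/(0.5244 − (-1.341)) = 0.767.
μ = 2.885 − (-1.341)·0.767 = 3.914.
E[T] = exp(μ + σ²/2) = exp(3.914 + 0.2945) = 67.2 minutes.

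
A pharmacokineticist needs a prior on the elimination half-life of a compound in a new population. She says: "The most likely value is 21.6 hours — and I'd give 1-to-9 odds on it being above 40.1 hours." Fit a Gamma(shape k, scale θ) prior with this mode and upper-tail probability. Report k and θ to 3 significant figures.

k ≈ 5.99, θ ≈ 4.33

Gamma(k,θ) with k>1 has mode (k−1)θ, so θ = 21.6/(k−1).
Need P(X < 40.1) = 0.9 with θ tied to k this way. Start at k = 2, θ = 21.6: P(X<40.1) ≈ 0.554.
Too low — raise k to concentrate. Iterating converges to k ≈ 5.99.
Then θ = 21.6/(5.99−1) ≈ 4.33.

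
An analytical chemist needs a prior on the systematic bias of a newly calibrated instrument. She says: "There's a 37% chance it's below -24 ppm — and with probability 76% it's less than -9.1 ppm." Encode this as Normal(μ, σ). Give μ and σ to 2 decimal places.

μ = -19.24, σ = 14.35

The p-quantile of Normal(μ,σ) is μ + z_p·σ, with z_{0.37} = -0.3319 and z_{0.76} = 0.7063.
Eliminate σ: μ = (z₂·x₁ − z₁·x₂)/(z₂ − z₁) = (0.7063·-24 − (-0.3319)·-9.1)/1.038 = -19.24.
Then σ = (x₂ − x₁)/(z₂ − z₁) = (-9.1 − -24)/1.038 = 14.35.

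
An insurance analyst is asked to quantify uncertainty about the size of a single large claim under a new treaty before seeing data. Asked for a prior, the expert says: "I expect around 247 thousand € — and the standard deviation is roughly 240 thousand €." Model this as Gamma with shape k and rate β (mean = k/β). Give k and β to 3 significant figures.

For Gamma(k, rate β): mean = k/β, variance = k/β², so CV = 1/√k.
CV = SD/mean = 240/247 = 0.9717, hence k = 1/CV² = 1.06.
Then β = k/mean = 1.06/247 = 0.00429.

k ≈ 1.06, β ≈ 0.00429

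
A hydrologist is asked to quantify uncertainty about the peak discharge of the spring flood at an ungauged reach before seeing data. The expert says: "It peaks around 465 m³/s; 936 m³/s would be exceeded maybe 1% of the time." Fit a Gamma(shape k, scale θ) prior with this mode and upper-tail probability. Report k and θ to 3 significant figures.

Gamma(k,θ) with k>1 has mode (k−1)θ, so θ = 465/(k−1).
Need P(X < 936) = 0.99 with θ tied to k this way. Start at k = 2, θ = 465: P(X<936) ≈ 0.597.
Too low — raise k to concentrate. Iterating converges to k ≈ 11.
Then θ = 465/(11−1) ≈ 46.4.

k ≈ 11, θ ≈ 46.4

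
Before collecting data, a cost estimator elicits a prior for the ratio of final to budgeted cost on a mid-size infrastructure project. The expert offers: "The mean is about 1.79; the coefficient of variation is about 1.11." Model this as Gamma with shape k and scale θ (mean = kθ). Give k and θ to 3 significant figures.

For Gamma(k, scale θ): mean = kθ, variance = kθ², so CV = 1/√k.
CV = 1.11, hence k = 1/CV² = 0.812.
Then θ = mean/k = 1.79/0.812 = 2.21.

k ≈ 0.812, θ ≈ 2.21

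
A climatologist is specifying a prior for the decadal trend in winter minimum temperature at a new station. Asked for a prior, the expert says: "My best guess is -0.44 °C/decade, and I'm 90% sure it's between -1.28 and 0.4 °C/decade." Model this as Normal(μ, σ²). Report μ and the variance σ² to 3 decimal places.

A symmetric 90% interval runs μ ± z·σ with z = 1.645.
Half-width = 0.84, so σ = 0.84/1.645 = 0.5107 and σ² = 0.261.
μ is the stated best guess, -0.440.

μ = -0.440, σ² = 0.261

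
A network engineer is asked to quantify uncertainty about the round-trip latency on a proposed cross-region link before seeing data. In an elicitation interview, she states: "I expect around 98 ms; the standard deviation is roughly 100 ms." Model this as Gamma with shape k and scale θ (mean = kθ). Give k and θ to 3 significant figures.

k ≈ 0.96, θ ≈ 102

For Gamma(k, scale θ): mean = kθ, variance = kθ², so CV = 1/√k.
CV = SD/mean = 100/98 = 1.02, hence k = 1/CV² = 0.96.
Then θ = mean/k = 98/0.96 = 102.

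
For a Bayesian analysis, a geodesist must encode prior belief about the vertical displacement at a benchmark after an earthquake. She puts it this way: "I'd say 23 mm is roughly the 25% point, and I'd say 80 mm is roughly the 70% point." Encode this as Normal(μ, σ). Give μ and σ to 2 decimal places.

μ = 55.07, σ = 47.54

The p-quantile of Normal(μ,σ) is μ + z_p·σ, with z_{0.25} = -0.6745 and z_{0.7} = 0.5244.
Eliminate σ: μ = (z₂·x₁ − z₁·x₂)/(z₂ − z₁) = (0.5244·23 − (-0.6745)·80)/1.199 = 55.07.
Then σ = (x₂ − x₁)/(z₂ − z₁) = (80 − 23)/1.199 = 47.54.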